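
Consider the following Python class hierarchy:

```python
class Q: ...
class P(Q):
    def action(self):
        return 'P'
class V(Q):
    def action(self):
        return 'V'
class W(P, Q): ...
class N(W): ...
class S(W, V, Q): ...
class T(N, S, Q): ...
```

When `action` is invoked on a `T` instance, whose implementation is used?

L[T] = T + merge(L[N], L[S], L[Q], [N S Q])
  take N:  [N W P Q object] + [S W P V Q object] + [Q object] + [N S Q]
  take S:  [W P Q object] + [S W P V Q object] + [Q object] + [S Q]
  take W:  [W P Q object] + [W P V Q object] + [Q object] + [Q]
  take P:  [P Q object] + [P V Q object] + [Q object] + [Q]
  take V:  [Q object] + [V Q object] + [Q object] + [Q]
  take Q:  [Q object] + [Q object] + [Q object] + [Q]
  take object:  [object] + [object] + [object]
MRO: T N S W P V Q object
action is defined in: P, V. First along the MRO is P.

P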